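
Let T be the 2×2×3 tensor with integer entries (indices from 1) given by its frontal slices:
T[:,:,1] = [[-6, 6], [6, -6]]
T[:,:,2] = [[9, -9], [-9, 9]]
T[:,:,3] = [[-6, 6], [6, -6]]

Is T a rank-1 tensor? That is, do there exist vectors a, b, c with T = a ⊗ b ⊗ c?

Yes

The mode-1 fibre T[:,1,1] = [-6, 6] gives a = [1, -1] (primitive direction); the mode-2 fibre T[1,:,1] = [-6, 6] gives b = [1, -1]; then c[k] = T[1,1,k] / (a[1]·b[1]) = [-6, 9, -6] / 1 = [-6, 9, -6].
Expanding [1, -1] ⊗ [1, -1] ⊗ [-6, 9, -6] reproduces all 12 entries of T, so T = [1, -1] ⊗ [1, -1] ⊗ [-6, 9, -6] and rank(T) ≤ 1.
Equivalently every frontal slice T[:,:,k] is c[k] times the rank-1 matrix [1, -1] ⊗ [1, -1]. So T has rank 1 (it is nonzero).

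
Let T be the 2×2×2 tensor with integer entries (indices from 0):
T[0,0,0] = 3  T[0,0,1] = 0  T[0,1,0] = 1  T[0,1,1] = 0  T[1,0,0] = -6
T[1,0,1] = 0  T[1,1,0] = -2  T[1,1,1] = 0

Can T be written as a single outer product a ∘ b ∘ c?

If T = a ∘ b ∘ c then every fibre of T is a multiple of the corresponding factor, so read the factors off the fibres through the nonzero entry T[0,0,0] = 3.
The mode-1 fibre T[:,0,0] = [3, -6] gives a = (1, -2) (primitive direction); the mode-2 fibre T[0,:,0] = [3, 1] gives b = (3, 1); then c[k] = T[0,0,k] / (a[0]·b[0]) = [3, 0] / 3 = (1, 0).
Expanding (1, -2) ∘ (3, 1) ∘ (1, 0) reproduces all 8 entries of T, so T = (1, -2) ∘ (3, 1) ∘ (1, 0) and rank(T) ≤ 1.
Equivalently every frontal slice T[:,:,k] is c[k] times the rank-1 matrix (1, -2) ∘ (3, 1). So T has rank 1 (it is nonzero).

Yes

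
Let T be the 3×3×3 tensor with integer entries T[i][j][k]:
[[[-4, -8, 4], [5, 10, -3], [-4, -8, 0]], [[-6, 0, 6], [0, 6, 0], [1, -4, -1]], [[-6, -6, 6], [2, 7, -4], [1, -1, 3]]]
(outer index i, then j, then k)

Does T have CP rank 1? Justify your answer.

The mode-2 unfolding of T (rows indexed by j, columns by (i,k) = (0,0), (0,1), (0,2), (1,0), (1,1), (1,2), (2,0), (2,1), (2,2)) is [[-4, -8, 4, -6, 0, 6, -6, -6, 6], [5, 10, -3, 0, 6, 0, 2, 7, -4], [-4, -8, 0, 1, -4, -1, 1, -1, 3]].
There the 3×3 minor on rows j ∈ {0, 1, 2}, columns (i,k) ∈ {(0,0), (0,2), (1,0)} is det [[-4, 4, -6], [5, -3, 0], [-4, 0, 1]] = 64 ≠ 0, so this unfolding has rank ≥ 3; CP rank is at least every unfolding rank, so rank(T) ≥ 3.
In particular rank(T) ≥ 3 > 1, so T is not rank-1.

No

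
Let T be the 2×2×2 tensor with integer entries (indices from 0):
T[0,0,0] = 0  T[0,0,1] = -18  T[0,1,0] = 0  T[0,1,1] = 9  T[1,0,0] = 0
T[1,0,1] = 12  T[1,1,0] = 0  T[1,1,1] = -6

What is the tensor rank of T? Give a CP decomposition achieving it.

Lower bound: T ≠ 0 (e.g. T[0,0,1] = -18), so rank(T) ≥ 1.
Upper bound: if T = a ∘ b ∘ c then every fibre of T is a multiple of the corresponding factor, so read the factors off the fibres through the nonzero entry T[0,0,1] = -18.
The mode-1 fibre T[:,0,1] = [-18, 12] gives a = [3, -2] (primitive direction); the mode-2 fibre T[0,:,1] = [-18, 9] gives b = [2, -1]; then c[k] = T[0,0,k] / (a[0]·b[0]) = [0, -18] / 6 = [0, -3].
Expanding [3, -2] ∘ [2, -1] ∘ [0, -3] reproduces all 8 entries of T, so T = [3, -2] ∘ [2, -1] ∘ [0, -3] and rank(T) ≤ 1.
These bounds meet, so rank(T) = 1.

rank(T) = 1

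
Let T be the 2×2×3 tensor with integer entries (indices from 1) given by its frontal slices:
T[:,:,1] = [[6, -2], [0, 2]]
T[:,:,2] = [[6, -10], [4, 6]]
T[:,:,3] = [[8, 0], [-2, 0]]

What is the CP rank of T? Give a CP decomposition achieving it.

rank(T) = 3

Lower bound: the mode-3 unfolding of T (rows indexed by k, columns by (i,j) = (1,1), (1,2), (2,1), (2,2)) is [[6, -2, 0, 2], [6, -10, 4, 6], [8, 0, -2, 0]].
There the 3×3 minor on rows k ∈ {1, 2, 3}, columns (i,j) ∈ {(1,1), (1,2), (2,1)} is det [[6, -2, 0], [6, -10, 4], [8, 0, -2]] = 32 ≠ 0, so this unfolding has rank ≥ 3; CP rank is at least every unfolding rank, so rank(T) ≥ 3. (Unfolding ranks only ever bound the CP rank from below — rank(T) can be strictly larger than all of them — so the matching upper bound has to come from an explicit 3-term decomposition.)
Upper bound: T is a sum of 3 rank-1 terms, T = [0, 1] ∘ [1, 2] ∘ [2, 2, 2] + [1, -1] ∘ [1, 1] ∘ [2, -2, 4] + [1, 0] ∘ [1, -1] ∘ [4, 8, 4] (written with every a and b primitive with positive leading entry and the scale carried by c; CP decompositions are not unique, and this one is verified by expanding entrywise), so rank(T) ≤ 3.
These bounds meet, so rank(T) = 3.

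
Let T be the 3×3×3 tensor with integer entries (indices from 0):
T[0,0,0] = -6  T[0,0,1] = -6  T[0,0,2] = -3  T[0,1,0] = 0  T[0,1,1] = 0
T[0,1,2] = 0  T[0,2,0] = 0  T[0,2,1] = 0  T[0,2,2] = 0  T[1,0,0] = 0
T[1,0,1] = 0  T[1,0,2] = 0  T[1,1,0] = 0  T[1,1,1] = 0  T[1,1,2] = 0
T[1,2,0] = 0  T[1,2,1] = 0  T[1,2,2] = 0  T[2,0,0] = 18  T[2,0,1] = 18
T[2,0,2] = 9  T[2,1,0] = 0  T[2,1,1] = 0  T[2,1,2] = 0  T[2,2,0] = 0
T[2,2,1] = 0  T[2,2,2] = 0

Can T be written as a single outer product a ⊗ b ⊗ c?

Yes

If T = a ⊗ b ⊗ c then every fibre of T is a multiple of the corresponding factor, so read the factors off the fibres through the nonzero entry T[0,0,0] = -6.
The mode-1 fibre T[:,0,0] = [-6, 0, 18] gives a = [1, 0, -3] (primitive direction); the mode-2 fibre T[0,:,0] = [-6, 0, 0] gives b = [1, 0, 0]; then c[k] = T[0,0,k] / (a[0]·b[0]) = [-6, -6, -3] / 1 = [-6, -6, -3].
Expanding [1, 0, -3] ⊗ [1, 0, 0] ⊗ [-6, -6, -3] reproduces all 27 entries of T, so T = [1, 0, -3] ⊗ [1, 0, 0] ⊗ [-6, -6, -3] and rank(T) ≤ 1.
Equivalently every frontal slice T[:,:,k] is c[k] times the rank-1 matrix [1, 0, -3] ⊗ [1, 0, 0]. So T has rank 1 (it is nonzero).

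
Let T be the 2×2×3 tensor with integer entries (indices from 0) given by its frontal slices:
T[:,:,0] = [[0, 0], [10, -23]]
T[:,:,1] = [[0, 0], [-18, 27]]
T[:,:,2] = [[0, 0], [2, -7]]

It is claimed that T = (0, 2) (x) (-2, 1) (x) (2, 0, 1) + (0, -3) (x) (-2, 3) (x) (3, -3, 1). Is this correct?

Reconstruct entrywise from the claimed factors. For example, T[1,1,0] = -23 and Σₗ aₗ[1]bₗ[1]cₗ[0] = (2)·(1)·(2) + (-3)·(3)·(3) = -23; checking all 12 entries, every one matches. The claim holds.

Yes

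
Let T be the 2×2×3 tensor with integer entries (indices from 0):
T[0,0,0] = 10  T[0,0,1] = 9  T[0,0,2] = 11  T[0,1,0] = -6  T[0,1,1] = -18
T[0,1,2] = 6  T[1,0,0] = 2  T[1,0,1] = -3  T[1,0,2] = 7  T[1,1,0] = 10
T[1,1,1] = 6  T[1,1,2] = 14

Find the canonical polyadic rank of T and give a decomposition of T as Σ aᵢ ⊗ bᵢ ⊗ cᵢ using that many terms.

rank(T) = 2

Lower bound: the mode-2 unfolding of T (rows indexed by j, columns by (i,k) = (0,0), (0,1), (0,2), (1,0), (1,1), (1,2)) is [[10, 9, 11, 2, -3, 7], [-6, -18, 6, 10, 6, 14]].
There the 2×2 minor on rows j ∈ {0, 1}, columns (i,k) ∈ {(0,0), (0,1)} is det [[10, 9], [-6, -18]] = -126 ≠ 0, so this unfolding has rank ≥ 2; CP rank is at least every unfolding rank, so rank(T) ≥ 2. (Flattening ranks never certify an upper bound on CP rank; for that we must actually write T with 2 rank-1 terms.)
Upper bound — finding two terms. Write S_k = T[:,:,k] for the frontal slices: S₀ = [[10, -6], [2, 10]], S₁ = [[9, -18], [-3, 6]], S₂ = [[11, 6], [7, 14]].
If T = a₁ ⊗ b₁ ⊗ c₁ + a₂ ⊗ b₂ ⊗ c₂ then each S_k = c₁[k]·a₁b₁ᵀ + c₂[k]·a₂b₂ᵀ. S₀ and S₁ are linearly independent, so a₁b₁ᵀ and a₂b₂ᵀ must span the same plane of matrices: they are the rank-1 matrices of the form x·S₀ + y·S₁.
det(x·S₀ + y·S₁) is 112·x² + 168·xy = 56·(2·x + 3·y)(x), vanishing at (x:y) = (3:-2) and (0:1).
M₁ = 3·S₀ − 2·S₁ = [[12, 18], [12, 18]] = 6·[1, 1][2, 3]ᵀ and M₂ = S₁ = [[9, -18], [-3, 6]] = 3·[3, -1][1, -2]ᵀ, so take a₁ = [1, 1], b₁ = [2, 3], a₂ = [3, -1], b₂ = [1, -2].
Each slice is an integer combination of E₁ = a₁b₁ᵀ and E₂ = a₂b₂ᵀ: S₀ = 2·E₁ + 2·E₂, S₁ = 3·E₂, S₂ = 4·E₁ + E₂; reading off coefficients, c₁ = [2, 0, 4] and c₂ = [2, 3, 1].
Hence T = [1, 1] ⊗ [2, 3] ⊗ [2, 0, 4] + [3, -1] ⊗ [1, -2] ⊗ [2, 3, 1], so rank(T) ≤ 2.
These bounds meet, so rank(T) = 2.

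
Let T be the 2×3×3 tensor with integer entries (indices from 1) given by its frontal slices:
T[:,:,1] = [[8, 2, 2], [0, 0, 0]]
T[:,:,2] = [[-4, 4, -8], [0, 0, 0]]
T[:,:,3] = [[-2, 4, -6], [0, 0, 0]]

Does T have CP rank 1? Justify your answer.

The mode-3 unfolding of T (rows indexed by k, columns by (i,j) = (1,1), (1,2), (1,3), (2,1), (2,2), (2,3)) is [[8, 2, 2, 0, 0, 0], [-4, 4, -8, 0, 0, 0], [-2, 4, -6, 0, 0, 0]].
There the 3×3 minor on rows k ∈ {1, 2, 3}, columns (i,j) ∈ {(1,1), (1,2), (1,3)} is det [[8, 2, 2], [-4, 4, -8], [-2, 4, -6]] = 32 ≠ 0, so this unfolding has rank ≥ 3; CP rank is at least every unfolding rank, so rank(T) ≥ 3.
In particular rank(T) ≥ 3 > 1, so T is not rank-1.

No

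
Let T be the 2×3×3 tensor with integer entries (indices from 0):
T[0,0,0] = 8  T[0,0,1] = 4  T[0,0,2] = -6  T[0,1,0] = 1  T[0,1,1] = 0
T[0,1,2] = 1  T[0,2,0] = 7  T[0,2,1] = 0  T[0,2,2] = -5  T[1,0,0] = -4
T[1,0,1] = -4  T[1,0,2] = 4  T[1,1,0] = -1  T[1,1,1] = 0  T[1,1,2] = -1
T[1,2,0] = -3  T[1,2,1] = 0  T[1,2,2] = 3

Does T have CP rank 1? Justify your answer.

No

The mode-2 unfolding of T (rows indexed by j, columns by (i,k) = (0,0), (0,1), (0,2), (1,0), (1,1), (1,2)) is [[8, 4, -6, -4, -4, 4], [1, 0, 1, -1, 0, -1], [7, 0, -5, -3, 0, 3]].
There the 3×3 minor on rows j ∈ {0, 1, 2}, columns (i,k) ∈ {(0,0), (0,1), (0,2)} is det [[8, 4, -6], [1, 0, 1], [7, 0, -5]] = 48 ≠ 0, so this unfolding has rank ≥ 3; CP rank is at least every unfolding rank, so rank(T) ≥ 3.
In particular rank(T) ≥ 3 > 1, so T is not rank-1.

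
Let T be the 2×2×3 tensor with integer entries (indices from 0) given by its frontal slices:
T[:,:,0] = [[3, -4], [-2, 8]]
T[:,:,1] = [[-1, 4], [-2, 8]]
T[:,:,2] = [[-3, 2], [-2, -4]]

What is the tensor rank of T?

3

Lower bound: the mode-3 unfolding of T (rows indexed by k, columns by (i,j) = (0,0), (0,1), (1,0), (1,1)) is [[3, -4, -2, 8], [-1, 4, -2, 8], [-3, 2, -2, -4]].
There the 3×3 minor on rows k ∈ {0, 1, 2}, columns (i,j) ∈ {(0,0), (0,1), (1,0)} is det [[3, -4, -2], [-1, 4, -2], [-3, 2, -2]] = -48 ≠ 0, so this unfolding has rank ≥ 3; CP rank is at least every unfolding rank, so rank(T) ≥ 3. (Flattening ranks never certify an upper bound on CP rank; for that we must actually write T with 3 rank-1 terms.)
Upper bound: T is a sum of 3 rank-1 terms, T = [1, 0] ∘ [1, -2] ∘ [4, 0, -2] + [1, 2] ∘ [0, 1] ∘ [2, 2, -4] + [1, 2] ∘ [1, -2] ∘ [-1, -1, -1] (one valid choice — decompositions are not unique — normalised so each a, b is primitive with positive first nonzero entry; check it by expanding all entries), so rank(T) ≤ 3.
These bounds meet, so rank(T) = 3.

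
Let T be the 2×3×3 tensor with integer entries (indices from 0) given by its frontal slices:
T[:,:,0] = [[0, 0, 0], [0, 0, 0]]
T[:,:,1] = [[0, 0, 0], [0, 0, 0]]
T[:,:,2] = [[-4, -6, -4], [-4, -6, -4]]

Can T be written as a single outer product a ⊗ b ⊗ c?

If T = a ⊗ b ⊗ c then every fibre of T is a multiple of the corresponding factor, so read the factors off the fibres through the nonzero entry T[0,0,2] = -4.
The mode-1 fibre T[:,0,2] = [-4, -4] gives a = [1, 1] (primitive direction); the mode-2 fibre T[0,:,2] = [-4, -6, -4] gives b = [2, 3, 2]; then c[k] = T[0,0,k] / (a[0]·b[0]) = [0, 0, -4] / 2 = [0, 0, -2].
Expanding [1, 1] ⊗ [2, 3, 2] ⊗ [0, 0, -2] reproduces all 18 entries of T, so T = [1, 1] ⊗ [2, 3, 2] ⊗ [0, 0, -2] and rank(T) ≤ 1.
Equivalently every frontal slice T[:,:,k] is c[k] times the rank-1 matrix [1, 1] ⊗ [2, 3, 2]. So T has rank 1 (it is nonzero).

Yes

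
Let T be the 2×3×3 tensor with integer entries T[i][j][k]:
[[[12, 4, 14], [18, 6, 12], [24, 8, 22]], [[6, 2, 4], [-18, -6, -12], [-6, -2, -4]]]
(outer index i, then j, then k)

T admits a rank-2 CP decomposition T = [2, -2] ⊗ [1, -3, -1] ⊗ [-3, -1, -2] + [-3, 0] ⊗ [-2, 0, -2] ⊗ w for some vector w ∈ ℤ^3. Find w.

w = [3, 1, 3]

Subtract the known terms from T to get the rank-1 residual R = [-3, 0] ⊗ [-2, 0, -2] ⊗ w, so R[i,j,k] = a[i]·b[j]·w[k]. Pick indices with nonzero a[0]·b[0] = (-3)·(-2) = 6. Only the fibre through (0,0,·) is needed: R[0,0,:] = T[0,0,:] − Σₗ aₗ[0]bₗ[0]cₗ = [12, 4, 14] − (2)·(1)·[-3, -1, -2] = [18, 6, 18]. Then w[k] = R[0,0,k] / 6 for each k, giving w = [18, 6, 18] / 6 = [3, 1, 3].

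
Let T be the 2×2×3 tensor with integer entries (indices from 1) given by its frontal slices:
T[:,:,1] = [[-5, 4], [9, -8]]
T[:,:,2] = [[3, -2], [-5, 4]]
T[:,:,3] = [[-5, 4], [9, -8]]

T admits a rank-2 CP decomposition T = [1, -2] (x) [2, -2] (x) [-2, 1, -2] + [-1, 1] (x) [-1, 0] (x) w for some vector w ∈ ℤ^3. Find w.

w = [-1, 1, -1]

Subtract the known terms from T to get the rank-1 residual R = [-1, 1] (x) [-1, 0] (x) w, so R[i,j,k] = a[i]·b[j]·w[k]. Pick indices with nonzero a[1]·b[1] = (-1)·(-1) = 1. Only the fibre through (1,1,·) is needed: R[1,1,:] = T[1,1,:] − Σₗ aₗ[1]bₗ[1]cₗ = [-5, 3, -5] − (1)·(2)·[-2, 1, -2] = [-1, 1, -1]. Then w[k] = R[1,1,k] / 1 for each k, giving w = [-1, 1, -1] / 1 = [-1, 1, -1].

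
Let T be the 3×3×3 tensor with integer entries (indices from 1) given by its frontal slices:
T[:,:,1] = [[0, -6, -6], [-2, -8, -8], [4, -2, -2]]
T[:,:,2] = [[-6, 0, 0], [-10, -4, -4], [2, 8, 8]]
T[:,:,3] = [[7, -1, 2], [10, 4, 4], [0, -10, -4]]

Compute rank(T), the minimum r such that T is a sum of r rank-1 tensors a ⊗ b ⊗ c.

Lower bound: the mode-2 unfolding of T (rows indexed by j, columns by (i,k) = (1,1), (1,2), (1,3), (2,1), (2,2), (2,3), (3,1), (3,2), (3,3)) is [[0, -6, 7, -2, -10, 10, 4, 2, 0], [-6, 0, -1, -8, -4, 4, -2, 8, -10], [-6, 0, 2, -8, -4, 4, -2, 8, -4]].
There the 3×3 minor on rows j ∈ {1, 2, 3}, columns (i,k) ∈ {(1,1), (1,2), (1,3)} is det [[0, -6, 7], [-6, 0, -1], [-6, 0, 2]] = -108 ≠ 0, so this unfolding has rank ≥ 3; CP rank is at least every unfolding rank, so rank(T) ≥ 3. (Unfolding ranks only ever bound the CP rank from below — rank(T) can be strictly larger than all of them — so the matching upper bound has to come from an explicit 3-term decomposition.)
Upper bound: T is a sum of 3 rank-1 terms, T = [1, 0, 2] ⊗ [1, -1, 2] ⊗ [0, 0, 1] + [1, 1, 1] ⊗ [1, -2, -2] ⊗ [2, -2, 2] + [1, 2, -1] ⊗ [1, 1, 1] ⊗ [-2, -4, 4] (written with every a and b primitive with positive leading entry and the scale carried by c; CP decompositions are not unique, and this one is verified by expanding entrywise), so rank(T) ≤ 3.
These bounds meet, so rank(T) = 3.

3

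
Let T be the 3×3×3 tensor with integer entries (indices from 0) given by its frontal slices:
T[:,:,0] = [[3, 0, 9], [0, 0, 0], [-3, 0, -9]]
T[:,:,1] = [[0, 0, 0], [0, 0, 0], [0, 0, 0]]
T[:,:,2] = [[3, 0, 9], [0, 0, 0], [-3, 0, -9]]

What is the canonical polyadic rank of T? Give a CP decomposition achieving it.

rank(T) = 1

Lower bound: T ≠ 0 (e.g. T[0,0,0] = 3), so rank(T) ≥ 1.
Upper bound: if T = a ⊗ b ⊗ c then every fibre of T is a multiple of the corresponding factor, so read the factors off the fibres through the nonzero entry T[0,0,0] = 3.
The mode-1 fibre T[:,0,0] = [3, 0, -3] gives a = [1, 0, -1] (primitive direction); the mode-2 fibre T[0,:,0] = [3, 0, 9] gives b = [1, 0, 3]; then c[k] = T[0,0,k] / (a[0]·b[0]) = [3, 0, 3] / 1 = [3, 0, 3].
Expanding [1, 0, -1] ⊗ [1, 0, 3] ⊗ [3, 0, 3] reproduces all 27 entries of T, so T = [1, 0, -1] ⊗ [1, 0, 3] ⊗ [3, 0, 3] and rank(T) ≤ 1.
These bounds meet, so rank(T) = 1.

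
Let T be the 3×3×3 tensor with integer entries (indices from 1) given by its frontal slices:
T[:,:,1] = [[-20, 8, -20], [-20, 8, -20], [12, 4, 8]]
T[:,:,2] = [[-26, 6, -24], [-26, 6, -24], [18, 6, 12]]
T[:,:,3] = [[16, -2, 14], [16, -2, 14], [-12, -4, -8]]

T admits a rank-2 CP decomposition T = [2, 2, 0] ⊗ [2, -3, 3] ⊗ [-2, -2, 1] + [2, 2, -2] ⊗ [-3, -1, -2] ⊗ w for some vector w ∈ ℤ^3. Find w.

Subtract the known terms from T to get the rank-1 residual R = [2, 2, -2] ⊗ [-3, -1, -2] ⊗ w, so R[i,j,k] = a[i]·b[j]·w[k]. Pick indices with nonzero a[1]·b[1] = (2)·(-3) = -6. Only the fibre through (1,1,·) is needed: R[1,1,:] = T[1,1,:] − Σₗ aₗ[1]bₗ[1]cₗ = [-20, -26, 16] − (2)·(2)·[-2, -2, 1] = [-12, -18, 12]. Then w[k] = R[1,1,k] / -6 for each k, giving w = [-12, -18, 12] / -6 = [2, 3, -2].

w = [2, 3, -2]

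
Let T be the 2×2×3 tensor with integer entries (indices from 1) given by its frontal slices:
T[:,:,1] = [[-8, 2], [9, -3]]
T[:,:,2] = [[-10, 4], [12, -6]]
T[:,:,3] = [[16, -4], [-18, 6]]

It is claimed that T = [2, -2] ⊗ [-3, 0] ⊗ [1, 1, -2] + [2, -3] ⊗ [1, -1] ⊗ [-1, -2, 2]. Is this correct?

Yes

Reconstruct entrywise from the claimed factors. For example, T[2,1,1] = 9 and Σₗ aₗ[2]bₗ[1]cₗ[1] = (-2)·(-3)·(1) + (-3)·(1)·(-1) = 9; checking all 12 entries, every one matches. The claim holds.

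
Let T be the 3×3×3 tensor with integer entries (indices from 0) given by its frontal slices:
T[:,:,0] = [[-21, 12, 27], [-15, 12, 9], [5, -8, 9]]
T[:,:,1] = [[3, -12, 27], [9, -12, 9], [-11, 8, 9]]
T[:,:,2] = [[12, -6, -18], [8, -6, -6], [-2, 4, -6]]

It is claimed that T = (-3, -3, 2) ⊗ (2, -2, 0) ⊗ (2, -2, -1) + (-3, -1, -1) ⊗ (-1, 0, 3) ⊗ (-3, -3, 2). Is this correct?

Reconstruct entrywise from the claimed factors. For example, T[1,1,1] = -12 and Σₗ aₗ[1]bₗ[1]cₗ[1] = (-3)·(-2)·(-2) + (-1)·(0)·(-3) = -12; checking all 27 entries, every one matches. The claim holds.

Yes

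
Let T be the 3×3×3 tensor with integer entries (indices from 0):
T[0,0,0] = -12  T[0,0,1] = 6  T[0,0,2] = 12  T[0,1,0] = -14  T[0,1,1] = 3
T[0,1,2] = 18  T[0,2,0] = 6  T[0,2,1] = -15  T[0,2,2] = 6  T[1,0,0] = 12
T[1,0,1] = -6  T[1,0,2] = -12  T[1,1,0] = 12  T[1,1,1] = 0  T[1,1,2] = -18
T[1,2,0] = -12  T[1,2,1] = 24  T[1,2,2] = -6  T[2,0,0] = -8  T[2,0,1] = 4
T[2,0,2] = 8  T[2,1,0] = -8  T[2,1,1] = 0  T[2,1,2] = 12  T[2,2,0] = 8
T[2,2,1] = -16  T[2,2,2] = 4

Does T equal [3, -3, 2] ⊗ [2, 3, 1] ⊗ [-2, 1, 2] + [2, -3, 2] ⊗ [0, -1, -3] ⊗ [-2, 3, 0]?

Reconstruct entrywise from the claimed factors. For example, T[0,0,0] = -12 and Σₗ aₗ[0]bₗ[0]cₗ[0] = (3)·(2)·(-2) + (2)·(0)·(-2) = -12; checking all 27 entries, every one matches. The claim holds.

Yes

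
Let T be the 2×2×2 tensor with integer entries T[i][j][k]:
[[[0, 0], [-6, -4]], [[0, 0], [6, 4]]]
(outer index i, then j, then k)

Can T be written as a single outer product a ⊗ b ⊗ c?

The mode-1 fibre T[:,1,0] = [-6, 6] gives a = (1, -1) (primitive direction); the mode-2 fibre T[0,:,0] = [0, -6] gives b = (0, 1); then c[k] = T[0,1,k] / (a[0]·b[1]) = [-6, -4] / 1 = (-6, -4).
Expanding (1, -1) ⊗ (0, 1) ⊗ (-6, -4) reproduces all 8 entries of T, so T = (1, -1) ⊗ (0, 1) ⊗ (-6, -4) and rank(T) ≤ 1.
Equivalently every frontal slice T[:,:,k] is c[k] times the rank-1 matrix (1, -1) ⊗ (0, 1). So T has rank 1 (it is nonzero).

Yes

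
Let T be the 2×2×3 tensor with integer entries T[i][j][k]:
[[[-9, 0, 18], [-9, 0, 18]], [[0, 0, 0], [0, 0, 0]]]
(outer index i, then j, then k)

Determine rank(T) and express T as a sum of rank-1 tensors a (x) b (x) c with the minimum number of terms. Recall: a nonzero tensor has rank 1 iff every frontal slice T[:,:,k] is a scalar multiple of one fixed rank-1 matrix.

rank(T) = 1

Lower bound: T ≠ 0 (e.g. T[0,0,0] = -9), so rank(T) ≥ 1.
Upper bound: if T = a (x) b (x) c then every fibre of T is a multiple of the corresponding factor, so read the factors off the fibres through the nonzero entry T[0,0,0] = -9.
The mode-1 fibre T[:,0,0] = [-9, 0] gives a = [1, 0] (primitive direction); the mode-2 fibre T[0,:,0] = [-9, -9] gives b = [1, 1]; then c[k] = T[0,0,k] / (a[0]·b[0]) = [-9, 0, 18] / 1 = [-9, 0, 18].
Expanding [1, 0] (x) [1, 1] (x) [-9, 0, 18] reproduces all 12 entries of T, so T = [1, 0] (x) [1, 1] (x) [-9, 0, 18] and rank(T) ≤ 1.
These bounds meet, so rank(T) = 1.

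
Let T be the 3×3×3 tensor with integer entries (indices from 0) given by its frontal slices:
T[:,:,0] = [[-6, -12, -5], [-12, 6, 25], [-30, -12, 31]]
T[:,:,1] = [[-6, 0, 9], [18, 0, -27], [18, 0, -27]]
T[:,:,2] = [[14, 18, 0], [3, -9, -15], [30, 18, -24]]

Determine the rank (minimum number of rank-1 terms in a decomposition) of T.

Lower bound: the mode-1 unfolding of T (rows indexed by i, columns by (j,k) = (0,0), (0,1), (0,2), (1,0), (1,1), (1,2), (2,0), (2,1), (2,2)) is [[-6, -6, 14, -12, 0, 18, -5, 9, 0], [-12, 18, 3, 6, 0, -9, 25, -27, -15], [-30, 18, 30, -12, 0, 18, 31, -27, -24]].
There the 2×2 minor on rows i ∈ {0, 1}, columns (j,k) ∈ {(0,0), (0,1)} is det [[-6, -6], [-12, 18]] = -180 ≠ 0, so this unfolding has rank ≥ 2; CP rank is at least every unfolding rank, so rank(T) ≥ 2. (Unfolding ranks only ever bound the CP rank from below — rank(T) can be strictly larger than all of them — so the matching upper bound has to come from an explicit 2-term decomposition.)
Upper bound — finding two terms. Write S_k = T[:,:,k] for the frontal slices: S₀ = [[-6, -12, -5], [-12, 6, 25], [-30, -12, 31]], S₁ = [[-6, 0, 9], [18, 0, -27], [18, 0, -27]], S₂ = [[14, 18, 0], [3, -9, -15], [30, 18, -24]].
If T = a₁ ⊗ b₁ ⊗ c₁ + a₂ ⊗ b₂ ⊗ c₂ then each S_k = c₁[k]·a₁b₁ᵀ + c₂[k]·a₂b₂ᵀ. S₀ and S₁ are linearly independent, so a₁b₁ᵀ and a₂b₂ᵀ must span the same plane of matrices: they are the rank-1 matrices of the form x·S₀ + y·S₁.
The 2×2 minor of x·S₀ + y·S₁ on rows {0,1}, columns {0,1} is −180·x² + 180·xy = (-180)·(x − y)(x), vanishing at (x:y) = (1:1) and (0:1).
M₁ = S₀ + S₁ = [[-12, -12, 4], [6, 6, -2], [-12, -12, 4]] = (-2)·[2, -1, 2][3, 3, -1]ᵀ and M₂ = S₁ = [[-6, 0, 9], [18, 0, -27], [18, 0, -27]] = (-3)·[1, -3, -3][2, 0, -3]ᵀ, so take a₁ = [2, -1, 2], b₁ = [3, 3, -1], a₂ = [1, -3, -3], b₂ = [2, 0, -3].
Each slice is an integer combination of E₁ = a₁b₁ᵀ and E₂ = a₂b₂ᵀ: S₀ = −2·E₁ + 3·E₂, S₁ = −3·E₂, S₂ = 3·E₁ − 2·E₂; reading off coefficients, c₁ = [-2, 0, 3] and c₂ = [3, -3, -2].
Hence T = [2, -1, 2] ⊗ [3, 3, -1] ⊗ [-2, 0, 3] + [1, -3, -3] ⊗ [2, 0, -3] ⊗ [3, -3, -2], so rank(T) ≤ 2.
These bounds meet, so rank(T) = 2.

2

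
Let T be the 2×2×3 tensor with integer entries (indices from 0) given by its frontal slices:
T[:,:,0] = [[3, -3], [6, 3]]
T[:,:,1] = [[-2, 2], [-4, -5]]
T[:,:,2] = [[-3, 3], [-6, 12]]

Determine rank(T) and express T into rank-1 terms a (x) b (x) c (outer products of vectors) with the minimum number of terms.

rank(T) = 2

Lower bound: the mode-1 unfolding of T (rows indexed by i, columns by (j,k) = (0,0), (0,1), (0,2), (1,0), (1,1), (1,2)) is [[3, -2, -3, -3, 2, 3], [6, -4, -6, 3, -5, 12]].
There the 2×2 minor on rows i ∈ {0, 1}, columns (j,k) ∈ {(0,0), (1,0)} is det [[3, -3], [6, 3]] = 27 ≠ 0, so this unfolding has rank ≥ 2; CP rank is at least every unfolding rank, so rank(T) ≥ 2. (Flattening ranks never certify an upper bound on CP rank; for that we must actually write T with 2 rank-1 terms.)
Upper bound — finding two terms. Write S_k = T[:,:,k] for the frontal slices: S₀ = [[3, -3], [6, 3]], S₁ = [[-2, 2], [-4, -5]], S₂ = [[-3, 3], [-6, 12]].
If T = a₁ (x) b₁ (x) c₁ + a₂ (x) b₂ (x) c₂ then each S_k = c₁[k]·a₁b₁ᵀ + c₂[k]·a₂b₂ᵀ. S₀ and S₁ are linearly independent, so a₁b₁ᵀ and a₂b₂ᵀ must span the same plane of matrices: they are the rank-1 matrices of the form x·S₀ + y·S₁.
det(x·S₀ + y·S₁) is 27·x² − 45·xy + 18·y² = 9·(3·x − 2·y)(x − y), vanishing at (x:y) = (2:3) and (1:1).
M₁ = 2·S₀ + 3·S₁ = [[0, 0], [0, -9]] = (-9)·(0, 1)(0, 1)ᵀ and M₂ = S₀ + S₁ = [[1, -1], [2, -2]] = (1, 2)(1, -1)ᵀ, so take a₁ = (0, 1), b₁ = (0, 1), a₂ = (1, 2), b₂ = (1, -1).
Each slice is an integer combination of E₁ = a₁b₁ᵀ and E₂ = a₂b₂ᵀ: S₀ = 9·E₁ + 3·E₂, S₁ = −9·E₁ − 2·E₂, S₂ = 6·E₁ − 3·E₂; reading off coefficients, c₁ = (9, -9, 6) and c₂ = (3, -2, -3).
Hence T = (0, 1) (x) (0, 1) (x) (9, -9, 6) + (1, 2) (x) (1, -1) (x) (3, -2, -3), so rank(T) ≤ 2.
These bounds meet, so rank(T) = 2.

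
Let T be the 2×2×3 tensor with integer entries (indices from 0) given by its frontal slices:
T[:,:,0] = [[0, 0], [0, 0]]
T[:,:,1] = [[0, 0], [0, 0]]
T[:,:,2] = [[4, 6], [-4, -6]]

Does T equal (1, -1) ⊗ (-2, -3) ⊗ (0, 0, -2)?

Reconstruct entrywise from the claimed factors. For example, T[1,0,2] = -4 and Σₗ aₗ[1]bₗ[0]cₗ[2] = (-1)·(-2)·(-2) = -4; checking all 12 entries, every one matches. The claim holds.

Yes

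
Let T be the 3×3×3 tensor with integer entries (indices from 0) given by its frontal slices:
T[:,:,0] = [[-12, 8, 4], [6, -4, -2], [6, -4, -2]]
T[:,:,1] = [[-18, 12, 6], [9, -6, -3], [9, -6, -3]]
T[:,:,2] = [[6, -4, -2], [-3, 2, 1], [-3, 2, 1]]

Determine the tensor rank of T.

1

Lower bound: T ≠ 0 (e.g. T[0,0,0] = -12), so rank(T) ≥ 1.
Upper bound: if T = a ⊗ b ⊗ c then every fibre of T is a multiple of the corresponding factor, so read the factors off the fibres through the nonzero entry T[0,0,0] = -12.
The mode-1 fibre T[:,0,0] = [-12, 6, 6] gives a = [2, -1, -1] (primitive direction); the mode-2 fibre T[0,:,0] = [-12, 8, 4] gives b = [3, -2, -1]; then c[k] = T[0,0,k] / (a[0]·b[0]) = [-12, -18, 6] / 6 = [-2, -3, 1].
Expanding [2, -1, -1] ⊗ [3, -2, -1] ⊗ [-2, -3, 1] reproduces all 27 entries of T, so T = [2, -1, -1] ⊗ [3, -2, -1] ⊗ [-2, -3, 1] and rank(T) ≤ 1.
These bounds meet, so rank(T) = 1.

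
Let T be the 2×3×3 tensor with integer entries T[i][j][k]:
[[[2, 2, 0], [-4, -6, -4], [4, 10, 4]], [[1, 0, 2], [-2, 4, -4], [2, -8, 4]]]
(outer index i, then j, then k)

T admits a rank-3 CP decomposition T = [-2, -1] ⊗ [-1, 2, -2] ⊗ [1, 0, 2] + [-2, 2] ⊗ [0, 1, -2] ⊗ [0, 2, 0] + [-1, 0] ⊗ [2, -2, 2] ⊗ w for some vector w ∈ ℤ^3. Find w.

Subtract the known terms from T to get the rank-1 residual R = [-1, 0] ⊗ [2, -2, 2] ⊗ w, so R[i,j,k] = a[i]·b[j]·w[k]. Pick indices with nonzero a[0]·b[0] = (-1)·(2) = -2. Only the fibre through (0,0,·) is needed: R[0,0,:] = T[0,0,:] − Σₗ aₗ[0]bₗ[0]cₗ = [2, 2, 0] − (-2)·(-1)·[1, 0, 2] − (-2)·(0)·[0, 2, 0] = [0, 2, -4]. Then w[k] = R[0,0,k] / -2 for each k, giving w = [0, 2, -4] / -2 = [0, -1, 2].

w = [0, -1, 2]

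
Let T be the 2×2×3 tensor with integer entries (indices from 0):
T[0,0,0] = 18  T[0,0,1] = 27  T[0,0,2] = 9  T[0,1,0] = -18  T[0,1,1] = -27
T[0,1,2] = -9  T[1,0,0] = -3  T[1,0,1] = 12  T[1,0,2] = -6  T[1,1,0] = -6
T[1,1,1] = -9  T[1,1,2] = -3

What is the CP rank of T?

Lower bound: the mode-1 unfolding of T (rows indexed by i, columns by (j,k) = (0,0), (0,1), (0,2), (1,0), (1,1), (1,2)) is [[18, 27, 9, -18, -27, -9], [-3, 12, -6, -6, -9, -3]].
There the 2×2 minor on rows i ∈ {0, 1}, columns (j,k) ∈ {(0,0), (0,1)} is det [[18, 27], [-3, 12]] = 297 ≠ 0, so this unfolding has rank ≥ 2; CP rank is at least every unfolding rank, so rank(T) ≥ 2. (Unfolding ranks only ever bound the CP rank from below — rank(T) can be strictly larger than all of them — so the matching upper bound has to come from an explicit 2-term decomposition.)
Upper bound — finding two terms. Write S_k = T[:,:,k] for the frontal slices: S₀ = [[18, -18], [-3, -6]], S₁ = [[27, -27], [12, -9]], S₂ = [[9, -9], [-6, -3]].
If T = a₁ (x) b₁ (x) c₁ + a₂ (x) b₂ (x) c₂ then each S_k = c₁[k]·a₁b₁ᵀ + c₂[k]·a₂b₂ᵀ. S₀ and S₁ are linearly independent, so a₁b₁ᵀ and a₂b₂ᵀ must span the same plane of matrices: they are the rank-1 matrices of the form x·S₀ + y·S₁.
det(x·S₀ + y·S₁) is −162·x² − 189·xy + 81·y² = (-27)·(2·x + 3·y)(3·x − y), vanishing at (x:y) = (3:-2) and (1:3).
M₁ = 3·S₀ − 2·S₁ = [[0, 0], [-33, 0]] = (-33)·(0, 1)(1, 0)ᵀ and M₂ = S₀ + 3·S₁ = [[99, -99], [33, -33]] = 33·(3, 1)(1, -1)ᵀ, so take a₁ = (0, 1), b₁ = (1, 0), a₂ = (3, 1), b₂ = (1, -1).
Each slice is an integer combination of E₁ = a₁b₁ᵀ and E₂ = a₂b₂ᵀ: S₀ = −9·E₁ + 6·E₂, S₁ = 3·E₁ + 9·E₂, S₂ = −9·E₁ + 3·E₂; reading off coefficients, c₁ = (-9, 3, -9) and c₂ = (6, 9, 3).
Hence T = (0, 1) (x) (1, 0) (x) (-9, 3, -9) + (3, 1) (x) (1, -1) (x) (6, 9, 3), so rank(T) ≤ 2.
These bounds meet, so rank(T) = 2.

2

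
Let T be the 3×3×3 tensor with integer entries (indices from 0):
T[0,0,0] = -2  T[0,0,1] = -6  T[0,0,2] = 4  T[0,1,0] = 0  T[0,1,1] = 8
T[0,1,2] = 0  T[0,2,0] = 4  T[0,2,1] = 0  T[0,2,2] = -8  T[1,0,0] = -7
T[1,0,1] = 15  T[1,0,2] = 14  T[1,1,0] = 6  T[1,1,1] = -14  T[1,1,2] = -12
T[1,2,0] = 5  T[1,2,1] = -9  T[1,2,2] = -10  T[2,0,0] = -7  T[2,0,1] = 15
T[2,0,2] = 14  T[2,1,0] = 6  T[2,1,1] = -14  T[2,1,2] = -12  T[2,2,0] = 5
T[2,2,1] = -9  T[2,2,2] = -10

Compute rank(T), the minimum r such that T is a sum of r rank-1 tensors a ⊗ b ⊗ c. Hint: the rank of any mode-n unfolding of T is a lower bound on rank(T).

2

Lower bound: in the mode-3 unfolding of T (rows indexed by k, columns by (i,j)) the 2×2 minor on rows k ∈ {0, 1}, columns (i,j) ∈ {(0,0), (0,1)} is det [[-2, 0], [-6, 8]] = -16 ≠ 0, so that unfolding has rank ≥ 2 and hence rank(T) ≥ 2 (CP rank is at least every unfolding rank, though it can be larger).
Upper bound: with S_k = T[:,:,k], the two rank-1 terms a₁b₁ᵀ, a₂b₂ᵀ are the rank-1 members of the pencil x·S₀ + y·S₁.
The 2×2 minor of x·S₀ + y·S₁ on rows {0,1}, columns {0,1} is −12·x² + 48·xy − 36·y² = (-12)·(x − 3·y)(x − y), vanishing at (x:y) = (3:1) and (1:1).
M₁ = 3·S₀ + S₁ = [[-12, 8, 12], [-6, 4, 6], [-6, 4, 6]] = (-2)·(2, 1, 1)(3, -2, -3)ᵀ and M₂ = S₀ + S₁ = [[-8, 8, 4], [8, -8, -4], [8, -8, -4]] = (-4)·(1, -1, -1)(2, -2, -1)ᵀ, so take a₁ = (2, 1, 1), b₁ = (3, -2, -3), a₂ = (1, -1, -1), b₂ = (2, -2, -1).
Each slice is an integer combination of E₁ = a₁b₁ᵀ and E₂ = a₂b₂ᵀ: S₀ = −E₁ + 2·E₂, S₁ = E₁ − 6·E₂, S₂ = 2·E₁ − 4·E₂; reading off coefficients, c₁ = (-1, 1, 2) and c₂ = (2, -6, -4).
Hence T = (2, 1, 1) ⊗ (3, -2, -3) ⊗ (-1, 1, 2) + (1, -1, -1) ⊗ (2, -2, -1) ⊗ (2, -6, -4), so rank(T) ≤ 2.
These bounds meet, so rank(T) = 2.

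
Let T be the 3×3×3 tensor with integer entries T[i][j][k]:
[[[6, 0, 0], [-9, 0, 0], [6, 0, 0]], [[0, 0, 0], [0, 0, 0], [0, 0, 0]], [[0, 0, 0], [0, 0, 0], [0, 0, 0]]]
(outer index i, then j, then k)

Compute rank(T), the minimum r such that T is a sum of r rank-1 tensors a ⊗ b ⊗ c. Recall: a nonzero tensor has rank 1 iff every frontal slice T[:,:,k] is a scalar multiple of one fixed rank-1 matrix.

1

Lower bound: T ≠ 0 (e.g. T[0,0,0] = 6), so rank(T) ≥ 1.
Upper bound: if T = a ⊗ b ⊗ c then every fibre of T is a multiple of the corresponding factor, so read the factors off the fibres through the nonzero entry T[0,0,0] = 6.
The mode-1 fibre T[:,0,0] = [6, 0, 0] gives a = (1, 0, 0) (primitive direction); the mode-2 fibre T[0,:,0] = [6, -9, 6] gives b = (2, -3, 2); then c[k] = T[0,0,k] / (a[0]·b[0]) = [6, 0, 0] / 2 = (3, 0, 0).
Expanding (1, 0, 0) ⊗ (2, -3, 2) ⊗ (3, 0, 0) reproduces all 27 entries of T, so T = (1, 0, 0) ⊗ (2, -3, 2) ⊗ (3, 0, 0) and rank(T) ≤ 1.
These bounds meet, so rank(T) = 1.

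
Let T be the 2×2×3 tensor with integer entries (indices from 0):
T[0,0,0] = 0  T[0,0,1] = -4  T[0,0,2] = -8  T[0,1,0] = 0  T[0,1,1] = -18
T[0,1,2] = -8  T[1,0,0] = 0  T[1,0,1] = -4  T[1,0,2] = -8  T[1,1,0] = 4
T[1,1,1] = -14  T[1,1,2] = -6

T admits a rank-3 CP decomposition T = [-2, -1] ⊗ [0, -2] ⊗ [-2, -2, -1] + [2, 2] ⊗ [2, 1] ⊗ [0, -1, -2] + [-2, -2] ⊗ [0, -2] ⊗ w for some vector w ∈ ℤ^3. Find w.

w = [2, -2, 0]

Subtract the known terms from T to get the rank-1 residual R = [-2, -2] ⊗ [0, -2] ⊗ w, so R[i,j,k] = a[i]·b[j]·w[k]. Pick indices with nonzero a[0]·b[1] = (-2)·(-2) = 4. Only the fibre through (0,1,·) is needed: R[0,1,:] = T[0,1,:] − Σₗ aₗ[0]bₗ[1]cₗ = [0, -18, -8] − (-2)·(-2)·[-2, -2, -1] − (2)·(1)·[0, -1, -2] = [8, -8, 0]. Then w[k] = R[0,1,k] / 4 for each k, giving w = [8, -8, 0] / 4 = [2, -2, 0].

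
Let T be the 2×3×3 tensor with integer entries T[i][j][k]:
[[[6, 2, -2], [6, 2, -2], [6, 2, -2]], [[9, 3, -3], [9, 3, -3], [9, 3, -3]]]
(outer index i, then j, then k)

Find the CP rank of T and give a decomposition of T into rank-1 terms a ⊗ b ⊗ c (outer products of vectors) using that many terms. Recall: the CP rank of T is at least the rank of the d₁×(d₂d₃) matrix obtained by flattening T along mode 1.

rank(T) = 1

Lower bound: T ≠ 0 (e.g. T[0,0,0] = 6), so rank(T) ≥ 1.
Upper bound: if T = a ⊗ b ⊗ c then every fibre of T is a multiple of the corresponding factor, so read the factors off the fibres through the nonzero entry T[0,0,0] = 6.
The mode-1 fibre T[:,0,0] = [6, 9] gives a = [2, 3] (primitive direction); the mode-2 fibre T[0,:,0] = [6, 6, 6] gives b = [1, 1, 1]; then c[k] = T[0,0,k] / (a[0]·b[0]) = [6, 2, -2] / 2 = [3, 1, -1].
Expanding [2, 3] ⊗ [1, 1, 1] ⊗ [3, 1, -1] reproduces all 18 entries of T, so T = [2, 3] ⊗ [1, 1, 1] ⊗ [3, 1, -1] and rank(T) ≤ 1.
These bounds meet, so rank(T) = 1.
Check entry T[0,2,0] = 6: (2)·(1)·(3) = 6.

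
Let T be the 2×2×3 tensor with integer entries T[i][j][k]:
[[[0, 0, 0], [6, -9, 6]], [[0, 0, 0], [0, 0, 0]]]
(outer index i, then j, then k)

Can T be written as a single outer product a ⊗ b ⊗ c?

Yes

The mode-1 fibre T[:,1,0] = [6, 0] gives a = [1, 0] (primitive direction); the mode-2 fibre T[0,:,0] = [0, 6] gives b = [0, 1]; then c[k] = T[0,1,k] / (a[0]·b[1]) = [6, -9, 6] / 1 = [6, -9, 6].
Expanding [1, 0] ⊗ [0, 1] ⊗ [6, -9, 6] reproduces all 12 entries of T, so T = [1, 0] ⊗ [0, 1] ⊗ [6, -9, 6] and rank(T) ≤ 1.
Equivalently every frontal slice T[:,:,k] is c[k] times the rank-1 matrix [1, 0] ⊗ [0, 1]. So T has rank 1 (it is nonzero).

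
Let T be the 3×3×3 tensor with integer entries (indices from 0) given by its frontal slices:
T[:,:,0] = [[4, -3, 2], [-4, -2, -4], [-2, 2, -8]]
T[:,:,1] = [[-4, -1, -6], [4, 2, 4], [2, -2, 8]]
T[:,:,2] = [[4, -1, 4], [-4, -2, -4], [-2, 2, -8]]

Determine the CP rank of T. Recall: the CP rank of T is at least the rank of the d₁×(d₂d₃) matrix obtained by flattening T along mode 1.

Lower bound: in the mode-1 unfolding of T (rows indexed by i, columns by (j,k)) the 3×3 minor on rows i ∈ {0, 1, 2}, columns (j,k) ∈ {(0,0), (1,0), (1,1)} is det [[4, -3, -1], [-4, -2, 2], [-2, 2, -2]] = 48 ≠ 0, so that unfolding has rank ≥ 3 and hence rank(T) ≥ 3 (CP rank is at least every unfolding rank, though it can be larger).
Upper bound: T is a sum of 3 rank-1 terms, T = [1, -2, 2] ⊗ [0, 1, -2] ⊗ [1, -1, 1] + [1, 0, 0] ⊗ [0, 1, 1] ⊗ [-4, 0, -2] + [2, -2, -1] ⊗ [1, 0, 2] ⊗ [2, -2, 2] (written with every a and b primitive with positive leading entry and the scale carried by c; CP decompositions are not unique, and this one is verified by expanding entrywise), so rank(T) ≤ 3.
These bounds meet, so rank(T) = 3.

3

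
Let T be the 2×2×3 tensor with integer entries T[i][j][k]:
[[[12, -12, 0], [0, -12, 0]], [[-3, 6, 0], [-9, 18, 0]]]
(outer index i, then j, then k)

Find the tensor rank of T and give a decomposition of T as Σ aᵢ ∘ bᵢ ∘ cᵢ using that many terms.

rank(T) = 2

Lower bound: in the mode-1 unfolding of T (rows indexed by i, columns by (j,k)) the 2×2 minor on rows i ∈ {0, 1}, columns (j,k) ∈ {(0,0), (0,1)} is det [[12, -12], [-3, 6]] = 36 ≠ 0, so that unfolding has rank ≥ 2 and hence rank(T) ≥ 2 (CP rank is at least every unfolding rank, though it can be larger).
Upper bound: with S_k = T[:,:,k], the two rank-1 terms a₁b₁ᵀ, a₂b₂ᵀ are the rank-1 members of the pencil x·S₀ + y·S₁.
det(x·S₀ + y·S₁) is −108·x² + 288·xy − 144·y² = (-36)·(3·x − 2·y)(x − 2·y), vanishing at (x:y) = (2:3) and (2:1).
M₁ = 2·S₀ + 3·S₁ = [[-12, -36], [12, 36]] = (-12)·[1, -1][1, 3]ᵀ and M₂ = 2·S₀ + S₁ = [[12, -12], [0, 0]] = 12·[1, 0][1, -1]ᵀ, so take a₁ = [1, -1], b₁ = [1, 3], a₂ = [1, 0], b₂ = [1, -1].
Each slice is an integer combination of E₁ = a₁b₁ᵀ and E₂ = a₂b₂ᵀ: S₀ = 3·E₁ + 9·E₂, S₁ = −6·E₁ − 6·E₂, S₂ = 0; reading off coefficients, c₁ = [3, -6, 0] and c₂ = [9, -6, 0].
Hence T = [1, -1] ∘ [1, 3] ∘ [3, -6, 0] + [1, 0] ∘ [1, -1] ∘ [9, -6, 0], so rank(T) ≤ 2.
These bounds meet, so rank(T) = 2.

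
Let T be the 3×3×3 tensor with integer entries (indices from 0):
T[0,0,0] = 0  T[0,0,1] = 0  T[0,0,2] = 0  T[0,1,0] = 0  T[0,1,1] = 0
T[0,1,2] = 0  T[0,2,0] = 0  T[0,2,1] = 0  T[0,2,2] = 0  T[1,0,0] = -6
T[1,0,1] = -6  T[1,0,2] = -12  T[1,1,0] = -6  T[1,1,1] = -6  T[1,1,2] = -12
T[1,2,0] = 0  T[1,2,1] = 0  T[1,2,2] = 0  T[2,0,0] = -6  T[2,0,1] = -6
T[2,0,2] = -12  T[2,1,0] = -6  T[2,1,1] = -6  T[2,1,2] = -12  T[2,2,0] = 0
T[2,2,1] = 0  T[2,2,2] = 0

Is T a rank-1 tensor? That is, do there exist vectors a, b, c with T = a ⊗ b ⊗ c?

The mode-1 fibre T[:,0,0] = [0, -6, -6] gives a = (0, 1, 1) (primitive direction); the mode-2 fibre T[1,:,0] = [-6, -6, 0] gives b = (1, 1, 0); then c[k] = T[1,0,k] / (a[1]·b[0]) = [-6, -6, -12] / 1 = (-6, -6, -12).
Expanding (0, 1, 1) ⊗ (1, 1, 0) ⊗ (-6, -6, -12) reproduces all 27 entries of T, so T = (0, 1, 1) ⊗ (1, 1, 0) ⊗ (-6, -6, -12) and rank(T) ≤ 1.
Equivalently every frontal slice T[:,:,k] is c[k] times the rank-1 matrix (0, 1, 1) ⊗ (1, 1, 0). So T has rank 1 (it is nonzero).

Yes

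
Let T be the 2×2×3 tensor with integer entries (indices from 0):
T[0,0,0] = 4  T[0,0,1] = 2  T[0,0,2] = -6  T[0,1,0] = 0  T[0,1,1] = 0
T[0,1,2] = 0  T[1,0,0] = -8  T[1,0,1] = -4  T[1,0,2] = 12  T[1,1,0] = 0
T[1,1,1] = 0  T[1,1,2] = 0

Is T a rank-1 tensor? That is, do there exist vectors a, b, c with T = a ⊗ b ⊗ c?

If T = a ⊗ b ⊗ c then every fibre of T is a multiple of the corresponding factor, so read the factors off the fibres through the nonzero entry T[0,0,0] = 4.
The mode-1 fibre T[:,0,0] = [4, -8] gives a = [1, -2] (primitive direction); the mode-2 fibre T[0,:,0] = [4, 0] gives b = [1, 0]; then c[k] = T[0,0,k] / (a[0]·b[0]) = [4, 2, -6] / 1 = [4, 2, -6].
Expanding [1, -2] ⊗ [1, 0] ⊗ [4, 2, -6] reproduces all 12 entries of T, so T = [1, -2] ⊗ [1, 0] ⊗ [4, 2, -6] and rank(T) ≤ 1.
Equivalently every frontal slice T[:,:,k] is c[k] times the rank-1 matrix [1, -2] ⊗ [1, 0]. So T has rank 1 (it is nonzero).

Yes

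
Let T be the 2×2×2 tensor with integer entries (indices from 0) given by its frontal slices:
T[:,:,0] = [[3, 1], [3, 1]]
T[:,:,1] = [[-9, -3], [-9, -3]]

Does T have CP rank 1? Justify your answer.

If T = a ⊗ b ⊗ c then every fibre of T is a multiple of the corresponding factor, so read the factors off the fibres through the nonzero entry T[0,0,0] = 3.
The mode-1 fibre T[:,0,0] = [3, 3] gives a = [1, 1] (primitive direction); the mode-2 fibre T[0,:,0] = [3, 1] gives b = [3, 1]; then c[k] = T[0,0,k] / (a[0]·b[0]) = [3, -9] / 3 = [1, -3].
Expanding [1, 1] ⊗ [3, 1] ⊗ [1, -3] reproduces all 8 entries of T, so T = [1, 1] ⊗ [3, 1] ⊗ [1, -3] and rank(T) ≤ 1.
Equivalently every frontal slice T[:,:,k] is c[k] times the rank-1 matrix [1, 1] ⊗ [3, 1]. So T has rank 1 (it is nonzero).

Yes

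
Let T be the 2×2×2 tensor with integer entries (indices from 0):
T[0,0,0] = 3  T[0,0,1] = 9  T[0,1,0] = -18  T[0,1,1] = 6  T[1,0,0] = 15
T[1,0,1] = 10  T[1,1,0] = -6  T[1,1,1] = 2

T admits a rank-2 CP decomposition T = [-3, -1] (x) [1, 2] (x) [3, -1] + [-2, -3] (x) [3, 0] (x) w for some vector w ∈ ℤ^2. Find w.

w = [-2, -1]

Subtract the known terms from T to get the rank-1 residual R = [-2, -3] (x) [3, 0] (x) w, so R[i,j,k] = a[i]·b[j]·w[k]. Pick indices with nonzero a[0]·b[0] = (-2)·(3) = -6. Only the fibre through (0,0,·) is needed: R[0,0,:] = T[0,0,:] − Σₗ aₗ[0]bₗ[0]cₗ = [3, 9] − (-3)·(1)·[3, -1] = [12, 6]. Then w[k] = R[0,0,k] / -6 for each k, giving w = [12, 6] / -6 = [-2, -1].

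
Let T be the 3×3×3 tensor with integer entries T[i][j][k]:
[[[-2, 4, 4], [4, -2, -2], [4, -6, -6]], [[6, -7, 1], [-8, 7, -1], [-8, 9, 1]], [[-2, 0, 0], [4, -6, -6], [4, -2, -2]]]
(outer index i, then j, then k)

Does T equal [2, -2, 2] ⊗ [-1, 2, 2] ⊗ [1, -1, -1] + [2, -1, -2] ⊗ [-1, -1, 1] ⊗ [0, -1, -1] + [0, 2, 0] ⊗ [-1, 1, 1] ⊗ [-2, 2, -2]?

Yes

Reconstruct entrywise from the claimed factors. For example, T[0,1,1] = -2 and Σₗ aₗ[0]bₗ[1]cₗ[1] = (2)·(2)·(-1) + (2)·(-1)·(-1) + (0)·(1)·(2) = -2; checking all 27 entries, every one matches. The claim holds.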